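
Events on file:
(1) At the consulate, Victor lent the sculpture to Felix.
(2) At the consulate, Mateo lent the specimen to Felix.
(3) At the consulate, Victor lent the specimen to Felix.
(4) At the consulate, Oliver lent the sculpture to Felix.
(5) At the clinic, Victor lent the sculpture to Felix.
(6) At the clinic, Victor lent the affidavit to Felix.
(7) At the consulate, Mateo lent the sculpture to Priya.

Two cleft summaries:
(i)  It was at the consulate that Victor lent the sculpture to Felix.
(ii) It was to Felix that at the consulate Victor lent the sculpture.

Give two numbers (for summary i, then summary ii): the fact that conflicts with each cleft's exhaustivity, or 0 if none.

5, 0

Summary (i) focuses "at the consulate" (the setting); background Victor as agent and the sculpture as thing and Felix as recipient. Fact (5) matches that background with setting = at the clinic — refutes (i).
Summary (ii) focuses "Felix" (the recipient); background Victor as agent and the sculpture as thing and at the consulate as setting. No fact matches that background with a different recipient, so 0.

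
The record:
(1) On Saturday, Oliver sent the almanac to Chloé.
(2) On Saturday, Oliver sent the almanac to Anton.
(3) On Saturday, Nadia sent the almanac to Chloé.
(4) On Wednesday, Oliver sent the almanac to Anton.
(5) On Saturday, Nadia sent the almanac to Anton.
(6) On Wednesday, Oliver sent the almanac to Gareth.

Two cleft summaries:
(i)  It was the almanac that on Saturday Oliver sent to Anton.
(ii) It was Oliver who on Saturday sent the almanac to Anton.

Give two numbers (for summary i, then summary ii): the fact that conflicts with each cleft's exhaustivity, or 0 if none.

0, 5

(i): focus "the almanac". No fact shares agent = Oliver, recipient = Anton, setting = on Saturday with a different thing. 0.
(ii): focus "Oliver". Looking for thing = the almanac, recipient = Anton, setting = on Saturday with some other agent — fact (5) has Nadia there. Refuted.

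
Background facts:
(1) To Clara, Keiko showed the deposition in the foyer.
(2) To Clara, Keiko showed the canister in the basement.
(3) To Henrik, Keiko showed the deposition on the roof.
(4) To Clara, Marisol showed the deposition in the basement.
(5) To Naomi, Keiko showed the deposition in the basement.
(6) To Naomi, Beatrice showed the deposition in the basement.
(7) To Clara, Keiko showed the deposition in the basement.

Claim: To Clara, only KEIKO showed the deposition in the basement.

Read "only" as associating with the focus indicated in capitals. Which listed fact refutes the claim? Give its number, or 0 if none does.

4

The capitals mark "Keiko" as focus. So "only" rules out other agents, with the rest (same thing, recipient, setting (the deposition / Clara / in the basement)) as background.
Fact (4) shares the background but differs in agent (Marisol) — a counterexample.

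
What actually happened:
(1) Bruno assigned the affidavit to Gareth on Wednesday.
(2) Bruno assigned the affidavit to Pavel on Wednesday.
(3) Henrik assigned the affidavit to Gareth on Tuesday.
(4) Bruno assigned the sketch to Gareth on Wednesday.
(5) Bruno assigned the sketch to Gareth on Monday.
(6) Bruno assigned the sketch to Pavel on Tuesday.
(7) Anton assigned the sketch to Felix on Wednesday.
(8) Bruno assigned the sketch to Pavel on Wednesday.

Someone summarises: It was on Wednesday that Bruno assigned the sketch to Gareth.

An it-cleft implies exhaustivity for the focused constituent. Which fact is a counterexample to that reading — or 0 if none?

5

Focus of the cleft: "on Wednesday" (the setting). Presupposed background: agent = Bruno, thing = the sketch, recipient = Gareth.
The exhaustive reading says no other setting fits that background.
Fact (5) shares the background but with setting = on Monday; exhaustivity is violated.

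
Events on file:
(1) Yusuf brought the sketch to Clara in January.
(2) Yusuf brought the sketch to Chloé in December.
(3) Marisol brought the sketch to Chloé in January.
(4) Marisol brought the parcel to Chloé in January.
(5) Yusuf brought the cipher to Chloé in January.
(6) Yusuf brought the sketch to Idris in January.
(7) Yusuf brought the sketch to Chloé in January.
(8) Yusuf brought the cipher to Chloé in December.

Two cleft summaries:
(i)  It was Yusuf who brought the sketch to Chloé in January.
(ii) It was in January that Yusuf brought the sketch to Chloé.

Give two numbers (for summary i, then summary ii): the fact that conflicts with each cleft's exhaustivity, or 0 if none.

Summary (i) focuses "Yusuf" (the agent); background the sketch as thing and Chloé as recipient and in January as setting. Fact (3) matches that background with agent = Marisol — refutes (i).
Summary (ii) focuses "in January" (the setting); background Yusuf as agent and the sketch as thing and Chloé as recipient. Fact (2) matches that background with setting = in December — refutes (ii).

3, 2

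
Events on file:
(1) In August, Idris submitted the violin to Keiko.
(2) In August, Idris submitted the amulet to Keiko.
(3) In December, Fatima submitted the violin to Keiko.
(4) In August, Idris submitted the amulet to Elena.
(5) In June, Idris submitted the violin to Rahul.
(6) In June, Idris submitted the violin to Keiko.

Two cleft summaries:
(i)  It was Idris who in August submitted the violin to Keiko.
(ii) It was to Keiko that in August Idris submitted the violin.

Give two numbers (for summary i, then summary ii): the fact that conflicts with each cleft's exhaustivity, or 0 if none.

Summary (i) focuses "Idris" (the agent); background the violin as thing and Keiko as recipient and in August as setting. No fact matches that background with a different agent, so 0.
Summary (ii) focuses "Keiko" (the recipient); background Idris as agent and the violin as thing and in August as setting. No fact matches that background with a different recipient, so 0.

0, 0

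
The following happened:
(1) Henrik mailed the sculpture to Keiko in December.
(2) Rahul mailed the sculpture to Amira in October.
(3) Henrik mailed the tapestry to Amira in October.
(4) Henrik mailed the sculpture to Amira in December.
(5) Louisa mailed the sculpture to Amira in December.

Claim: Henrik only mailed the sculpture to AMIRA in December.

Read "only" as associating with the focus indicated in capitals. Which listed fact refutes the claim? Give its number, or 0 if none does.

The capitals mark "Amira" as focus. So "only" rules out other recipients, with the rest (Henrik as agent and the sculpture as thing and in December as setting) as background.
Fact (1) matches on Henrik as agent and the sculpture as thing and in December as setting, but has recipient = Keiko instead. That refutes the claim.

1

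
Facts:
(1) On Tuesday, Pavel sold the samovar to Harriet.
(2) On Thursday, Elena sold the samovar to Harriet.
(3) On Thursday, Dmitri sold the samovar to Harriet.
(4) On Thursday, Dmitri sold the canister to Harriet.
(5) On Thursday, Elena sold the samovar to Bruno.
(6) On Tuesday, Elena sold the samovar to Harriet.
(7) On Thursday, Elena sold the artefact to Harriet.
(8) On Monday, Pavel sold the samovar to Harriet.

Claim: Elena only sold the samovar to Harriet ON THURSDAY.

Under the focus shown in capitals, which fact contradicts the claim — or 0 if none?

Focus (in capitals) is "on Thursday" — the setting. "Only" excludes alternative settings while holding fixed same agent, thing, recipient (Elena / the samovar / Harriet).
Fact (6) matches on same agent, thing, recipient (Elena / the samovar / Harriet), but has setting = on Tuesday instead. That refutes the claim.

6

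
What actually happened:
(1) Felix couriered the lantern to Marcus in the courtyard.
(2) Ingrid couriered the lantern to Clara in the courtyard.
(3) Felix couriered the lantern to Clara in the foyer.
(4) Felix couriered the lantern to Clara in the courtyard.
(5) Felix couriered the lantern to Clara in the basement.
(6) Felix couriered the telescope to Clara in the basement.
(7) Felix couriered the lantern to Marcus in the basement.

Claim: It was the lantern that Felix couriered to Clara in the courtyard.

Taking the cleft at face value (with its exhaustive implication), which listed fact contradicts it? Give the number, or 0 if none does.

Focus of the cleft: "the lantern" (the thing). Presupposed background: agent = Felix, recipient = Clara, setting = in the courtyard.
Exhaustivity: the lantern is the only thing satisfying that background.
No listed fact matches the background with a different thing. Exhaustivity holds.

0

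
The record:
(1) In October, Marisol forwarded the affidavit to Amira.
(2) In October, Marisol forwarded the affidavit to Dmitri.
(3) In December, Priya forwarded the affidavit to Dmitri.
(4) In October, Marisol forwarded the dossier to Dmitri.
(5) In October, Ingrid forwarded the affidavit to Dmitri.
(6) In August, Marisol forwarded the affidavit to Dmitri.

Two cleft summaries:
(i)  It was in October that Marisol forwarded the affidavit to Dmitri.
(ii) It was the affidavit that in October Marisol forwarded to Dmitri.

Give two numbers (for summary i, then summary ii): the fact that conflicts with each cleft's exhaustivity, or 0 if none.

Summary (i) focuses "in October" (the setting); background same agent, thing, recipient (Marisol / the affidavit / Dmitri). Fact (6) matches that background with setting = in August — refutes (i).
Summary (ii) focuses "the affidavit" (the thing); background same agent, recipient, setting (Marisol / Dmitri / in October). Fact (4) matches that background with thing = the dossier — refutes (ii).

6, 4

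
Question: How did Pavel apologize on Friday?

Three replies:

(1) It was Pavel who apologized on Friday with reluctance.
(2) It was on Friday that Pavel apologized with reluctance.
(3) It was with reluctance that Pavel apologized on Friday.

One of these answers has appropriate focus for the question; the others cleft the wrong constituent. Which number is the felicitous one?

3

The question word "how" targets the manner.
Option (1) clefts "Pavel" — the subject (agent), not what was asked.
Option (2) clefts "on Friday" — the time, not what was asked.
Option (3) clefts "with reluctance" — that matches what the question asks about.
So the congruent reply is (3).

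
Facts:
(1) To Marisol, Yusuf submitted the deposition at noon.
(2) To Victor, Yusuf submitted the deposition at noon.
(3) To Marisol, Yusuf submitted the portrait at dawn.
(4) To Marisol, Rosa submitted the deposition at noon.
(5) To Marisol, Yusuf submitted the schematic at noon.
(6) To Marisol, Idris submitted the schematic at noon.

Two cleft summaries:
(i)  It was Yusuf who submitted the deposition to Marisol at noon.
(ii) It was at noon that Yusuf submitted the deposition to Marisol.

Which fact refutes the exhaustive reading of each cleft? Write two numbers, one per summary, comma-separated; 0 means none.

4, 0

(i): focus "Yusuf". Looking for the deposition as thing and Marisol as recipient and at noon as setting with some other agent — fact (4) has Rosa there. Refuted.
(ii): focus "at noon". No fact shares Yusuf as agent and the deposition as thing and Marisol as recipient with a different setting. 0.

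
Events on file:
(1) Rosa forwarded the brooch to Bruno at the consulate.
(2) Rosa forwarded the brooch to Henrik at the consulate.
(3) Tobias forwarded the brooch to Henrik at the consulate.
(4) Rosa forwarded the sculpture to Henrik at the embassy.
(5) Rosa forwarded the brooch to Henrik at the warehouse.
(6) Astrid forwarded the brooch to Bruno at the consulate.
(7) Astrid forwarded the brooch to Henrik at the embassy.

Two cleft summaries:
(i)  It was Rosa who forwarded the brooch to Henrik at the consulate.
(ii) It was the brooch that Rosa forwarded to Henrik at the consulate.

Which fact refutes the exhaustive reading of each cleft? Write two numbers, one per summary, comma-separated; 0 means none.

Summary (i) focuses "Rosa" (the agent); background thing = the brooch, recipient = Henrik, setting = at the consulate. Fact (3) matches that background with agent = Tobias — refutes (i).
Summary (ii) focuses "the brooch" (the thing); background agent = Rosa, recipient = Henrik, setting = at the consulate. No fact matches that background with a different thing, so 0.

3, 0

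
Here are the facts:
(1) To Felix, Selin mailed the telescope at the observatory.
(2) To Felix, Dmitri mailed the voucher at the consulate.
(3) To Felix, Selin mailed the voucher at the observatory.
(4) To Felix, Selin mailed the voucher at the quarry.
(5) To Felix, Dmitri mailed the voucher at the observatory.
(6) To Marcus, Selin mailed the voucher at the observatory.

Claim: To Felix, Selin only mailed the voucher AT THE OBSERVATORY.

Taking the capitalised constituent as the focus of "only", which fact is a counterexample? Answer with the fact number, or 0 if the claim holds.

4

Focus (in capitals) is "at the observatory" — the setting. "Only" excludes alternative settings while holding fixed agent = Selin, thing = the voucher, recipient = Felix.
Fact (4) shares the background but differs in setting (at the quarry) — a counterexample.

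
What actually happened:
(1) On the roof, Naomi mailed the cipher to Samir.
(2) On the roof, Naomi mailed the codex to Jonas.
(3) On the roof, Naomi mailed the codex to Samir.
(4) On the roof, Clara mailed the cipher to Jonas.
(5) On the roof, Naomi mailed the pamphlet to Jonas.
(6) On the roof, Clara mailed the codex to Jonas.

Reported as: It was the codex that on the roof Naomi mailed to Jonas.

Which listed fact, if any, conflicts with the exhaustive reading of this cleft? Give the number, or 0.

The cleft puts "the codex" in focus and presupposes the open proposition with same agent, recipient, setting (Naomi / Jonas / on the roof).
The exhaustive reading says no other thing fits that background.
But fact (5) also has same agent, recipient, setting (Naomi / Jonas / on the roof), with thing = the pamphlet — so the exhaustive reading fails.

5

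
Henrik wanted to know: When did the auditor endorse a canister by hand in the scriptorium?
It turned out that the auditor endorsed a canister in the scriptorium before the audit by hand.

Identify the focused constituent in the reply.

before the audit

The wh-word "when" asks about the time.
In the answer, "the auditor", "a canister", "by hand" and "in the scriptorium" are given — repeated from the question.
The constituent filling the time gap is "before the audit"; that is the focus and would carry nuclear stress.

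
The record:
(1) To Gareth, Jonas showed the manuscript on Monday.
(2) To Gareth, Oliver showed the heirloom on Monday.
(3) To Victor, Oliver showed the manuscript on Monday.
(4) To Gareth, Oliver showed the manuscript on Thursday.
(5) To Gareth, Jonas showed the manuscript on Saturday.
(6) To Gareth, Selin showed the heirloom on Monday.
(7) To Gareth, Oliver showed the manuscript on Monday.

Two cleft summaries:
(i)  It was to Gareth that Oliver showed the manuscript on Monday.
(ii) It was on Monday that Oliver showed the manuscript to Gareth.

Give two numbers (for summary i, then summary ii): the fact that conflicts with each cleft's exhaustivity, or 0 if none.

3, 4

(i): focus "Gareth". Looking for agent = Oliver, thing = the manuscript, setting = on Monday with some other recipient — fact (3) has Victor there. Refuted.
(ii): focus "on Monday". Looking for agent = Oliver, thing = the manuscript, recipient = Gareth with some other setting — fact (4) has on Thursday there. Refuted.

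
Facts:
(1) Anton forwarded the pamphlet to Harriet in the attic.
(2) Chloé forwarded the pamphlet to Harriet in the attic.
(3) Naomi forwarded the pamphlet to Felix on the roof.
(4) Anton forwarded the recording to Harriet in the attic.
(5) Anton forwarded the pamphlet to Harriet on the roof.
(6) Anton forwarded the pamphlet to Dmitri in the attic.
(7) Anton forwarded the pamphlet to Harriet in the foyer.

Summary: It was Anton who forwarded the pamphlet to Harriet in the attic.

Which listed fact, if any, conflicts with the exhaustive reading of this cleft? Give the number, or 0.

The cleft puts "Anton" in focus and presupposes the open proposition with the pamphlet as thing and Harriet as recipient and in the attic as setting.
The exhaustive reading says no other agent fits that background.
But fact (2) also has the pamphlet as thing and Harriet as recipient and in the attic as setting, with agent = Chloé — so the exhaustive reading fails.

2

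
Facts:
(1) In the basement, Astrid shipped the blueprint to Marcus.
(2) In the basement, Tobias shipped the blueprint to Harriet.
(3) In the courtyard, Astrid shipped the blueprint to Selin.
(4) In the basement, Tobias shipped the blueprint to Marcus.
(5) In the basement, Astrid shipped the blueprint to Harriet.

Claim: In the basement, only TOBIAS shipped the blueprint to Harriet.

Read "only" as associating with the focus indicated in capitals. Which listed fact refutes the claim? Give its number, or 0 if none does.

5

The capitals mark "Tobias" as focus. So "only" rules out other agents, with the rest (the blueprint as thing and Harriet as recipient and in the basement as setting) as background.
Fact (5) matches on the blueprint as thing and Harriet as recipient and in the basement as setting, but has agent = Astrid instead. That refutes the claim.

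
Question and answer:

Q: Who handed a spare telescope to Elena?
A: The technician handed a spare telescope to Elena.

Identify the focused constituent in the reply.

The wh-word "who" asks about the subject (agent).
In the answer, "a spare telescope" and "to Elena" are given — repeated from the question.
The constituent filling the subject (agent) gap is "the technician"; that is the focus and would carry nuclear stress.

the technician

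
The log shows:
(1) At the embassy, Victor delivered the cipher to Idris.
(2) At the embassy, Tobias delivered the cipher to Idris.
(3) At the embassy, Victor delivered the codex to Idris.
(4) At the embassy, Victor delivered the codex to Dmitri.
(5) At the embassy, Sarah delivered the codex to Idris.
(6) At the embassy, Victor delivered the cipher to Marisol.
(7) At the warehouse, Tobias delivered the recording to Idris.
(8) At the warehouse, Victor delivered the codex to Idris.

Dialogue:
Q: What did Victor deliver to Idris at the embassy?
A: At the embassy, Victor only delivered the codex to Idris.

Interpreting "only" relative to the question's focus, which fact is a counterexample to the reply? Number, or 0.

1

The question "What did ...?" targets the thing, so in the reply the focus falls on "the codex".
So "only" ranges over things; the rest (agent = Victor, recipient = Idris, setting = at the embassy) is presupposed.
Fact (1) keeps agent = Victor, recipient = Idris, setting = at the embassy but has thing = the cipher; that refutes the reply.
(Fact (8) would refute a reading with focus on the setting — but that is not what the question asks.)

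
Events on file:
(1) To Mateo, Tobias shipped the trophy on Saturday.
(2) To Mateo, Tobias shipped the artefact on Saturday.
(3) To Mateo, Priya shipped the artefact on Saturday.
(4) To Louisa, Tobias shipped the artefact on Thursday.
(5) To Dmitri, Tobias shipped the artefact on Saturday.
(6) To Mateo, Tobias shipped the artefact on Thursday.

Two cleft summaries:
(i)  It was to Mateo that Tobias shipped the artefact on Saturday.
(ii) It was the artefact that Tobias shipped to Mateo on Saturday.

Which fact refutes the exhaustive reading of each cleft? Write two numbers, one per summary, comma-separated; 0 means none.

5, 1

Summary (i) focuses "Mateo" (the recipient); background agent = Tobias, thing = the artefact, setting = on Saturday. Fact (5) matches that background with recipient = Dmitri — refutes (i).
Summary (ii) focuses "the artefact" (the thing); background agent = Tobias, recipient = Mateo, setting = on Saturday. Fact (1) matches that background with thing = the trophy — refutes (ii).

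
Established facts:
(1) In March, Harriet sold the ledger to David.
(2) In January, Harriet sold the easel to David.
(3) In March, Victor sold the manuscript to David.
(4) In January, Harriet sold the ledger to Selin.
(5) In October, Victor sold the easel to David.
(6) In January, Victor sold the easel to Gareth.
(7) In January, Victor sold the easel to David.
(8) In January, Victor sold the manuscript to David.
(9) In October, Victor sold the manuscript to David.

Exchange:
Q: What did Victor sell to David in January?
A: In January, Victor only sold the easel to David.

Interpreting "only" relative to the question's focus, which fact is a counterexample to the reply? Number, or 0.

8

The question "What did ...?" targets the thing, so in the reply the focus falls on "the easel".
So "only" ranges over things; the rest (Victor as agent and David as recipient and in January as setting) is presupposed.
Fact (8) shares the background with a different thing (the manuscript) — counterexample.
(Fact (6) would refute a reading with focus on the recipient — but that is not what the question asks.)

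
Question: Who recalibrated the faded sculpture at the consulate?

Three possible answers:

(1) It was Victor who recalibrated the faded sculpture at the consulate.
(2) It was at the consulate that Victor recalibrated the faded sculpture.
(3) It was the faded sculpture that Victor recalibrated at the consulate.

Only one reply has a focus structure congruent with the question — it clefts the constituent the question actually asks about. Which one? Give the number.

The question word "who" targets the subject (agent).
Option (1) clefts "Victor" — that matches what the question asks about.
Option (2) clefts "at the consulate" — the location, not what was asked.
Option (3) clefts "the faded sculpture" — the direct object, not what was asked.
So the congruent reply is (1).

1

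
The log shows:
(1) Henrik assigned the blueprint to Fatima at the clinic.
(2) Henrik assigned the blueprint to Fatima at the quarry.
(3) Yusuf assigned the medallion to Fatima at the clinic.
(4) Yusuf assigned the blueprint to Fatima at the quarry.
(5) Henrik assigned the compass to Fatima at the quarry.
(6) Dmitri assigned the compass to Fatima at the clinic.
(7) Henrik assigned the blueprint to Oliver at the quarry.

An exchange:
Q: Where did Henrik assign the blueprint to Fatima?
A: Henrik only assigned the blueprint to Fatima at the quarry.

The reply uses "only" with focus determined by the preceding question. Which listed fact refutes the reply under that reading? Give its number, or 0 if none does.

1

The question "Where did ...?" targets the setting, so in the reply the focus falls on "at the quarry".
"Only" then excludes alternative settings while the background — agent = Henrik, thing = the blueprint, recipient = Fatima — is held fixed.
Fact (1) shares the background with a different setting (at the clinic) — counterexample.
(Fact (7) would refute a reading with focus on the recipient — but that is not what the question asks.)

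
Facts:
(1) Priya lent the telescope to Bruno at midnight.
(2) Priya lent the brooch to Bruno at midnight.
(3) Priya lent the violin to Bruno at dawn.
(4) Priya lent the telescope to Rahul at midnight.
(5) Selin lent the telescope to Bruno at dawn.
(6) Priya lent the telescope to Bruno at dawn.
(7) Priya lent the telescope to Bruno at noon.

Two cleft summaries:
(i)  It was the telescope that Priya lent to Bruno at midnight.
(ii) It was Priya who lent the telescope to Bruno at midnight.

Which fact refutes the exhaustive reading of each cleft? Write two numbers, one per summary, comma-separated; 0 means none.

2, 0

(i): focus "the telescope". Looking for agent = Priya, recipient = Bruno, setting = at midnight with some other thing — fact (2) has the brooch there. Refuted.
(ii): focus "Priya". No fact shares thing = the telescope, recipient = Bruno, setting = at midnight with a different agent. 0.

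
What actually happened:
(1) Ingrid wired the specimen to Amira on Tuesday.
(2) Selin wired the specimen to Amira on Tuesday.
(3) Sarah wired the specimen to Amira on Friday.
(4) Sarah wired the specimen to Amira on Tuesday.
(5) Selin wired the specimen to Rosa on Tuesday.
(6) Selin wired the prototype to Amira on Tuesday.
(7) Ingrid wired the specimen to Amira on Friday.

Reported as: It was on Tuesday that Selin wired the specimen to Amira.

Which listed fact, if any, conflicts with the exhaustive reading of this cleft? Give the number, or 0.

0

The cleft puts "on Tuesday" in focus and presupposes the open proposition with agent = Selin, thing = the specimen, recipient = Amira.
Exhaustivity: on Tuesday is the only setting satisfying that background.
Every other fact differs from the presupposition on some backgrounded slot, so none challenges the exhaustivity.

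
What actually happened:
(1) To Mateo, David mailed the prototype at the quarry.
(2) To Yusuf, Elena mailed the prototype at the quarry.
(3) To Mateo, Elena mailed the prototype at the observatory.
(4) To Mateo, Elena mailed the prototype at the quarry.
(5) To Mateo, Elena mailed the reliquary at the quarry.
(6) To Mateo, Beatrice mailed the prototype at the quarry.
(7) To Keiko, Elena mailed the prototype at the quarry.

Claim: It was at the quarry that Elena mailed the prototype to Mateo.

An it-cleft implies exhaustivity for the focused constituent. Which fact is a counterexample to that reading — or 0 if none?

3

The cleft puts "at the quarry" in focus and presupposes the open proposition with same agent, thing, recipient (Elena / the prototype / Mateo).
Exhaustivity: at the quarry is the only setting satisfying that background.
Fact (3) shares the background but with setting = at the observatory; exhaustivity is violated.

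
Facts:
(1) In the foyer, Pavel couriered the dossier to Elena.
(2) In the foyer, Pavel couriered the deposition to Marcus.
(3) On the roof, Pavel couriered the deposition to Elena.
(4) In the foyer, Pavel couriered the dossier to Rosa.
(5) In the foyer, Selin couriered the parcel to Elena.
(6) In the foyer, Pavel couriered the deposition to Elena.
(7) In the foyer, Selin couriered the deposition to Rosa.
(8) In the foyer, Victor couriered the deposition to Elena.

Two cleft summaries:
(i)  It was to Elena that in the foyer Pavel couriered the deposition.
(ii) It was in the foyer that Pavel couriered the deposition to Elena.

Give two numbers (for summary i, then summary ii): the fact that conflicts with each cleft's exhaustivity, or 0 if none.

2, 3

Summary (i) focuses "Elena" (the recipient); background Pavel as agent and the deposition as thing and in the foyer as setting. Fact (2) matches that background with recipient = Marcus — refutes (i).
Summary (ii) focuses "in the foyer" (the setting); background Pavel as agent and the deposition as thing and Elena as recipient. Fact (3) matches that background with setting = on the roof — refutes (ii).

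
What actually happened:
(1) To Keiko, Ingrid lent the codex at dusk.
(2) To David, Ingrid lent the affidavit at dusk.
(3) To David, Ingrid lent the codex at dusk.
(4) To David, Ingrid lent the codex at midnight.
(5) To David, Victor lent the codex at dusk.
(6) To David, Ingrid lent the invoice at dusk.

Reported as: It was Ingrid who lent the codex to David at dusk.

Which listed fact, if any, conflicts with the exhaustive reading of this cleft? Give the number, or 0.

5

The cleft puts "Ingrid" in focus and presupposes the open proposition with same thing, recipient, setting (the codex / David / at dusk).
The exhaustive reading says no other agent fits that background.
Fact (5) shares the background but with agent = Victor; exhaustivity is violated.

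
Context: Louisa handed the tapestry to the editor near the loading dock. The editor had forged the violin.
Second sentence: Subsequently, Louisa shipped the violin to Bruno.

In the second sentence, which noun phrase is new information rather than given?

"Louisa" and "the violin" in the second sentence are given — already mentioned in the context.
"Bruno" has no antecedent in the context; it is discourse-new.

Bruno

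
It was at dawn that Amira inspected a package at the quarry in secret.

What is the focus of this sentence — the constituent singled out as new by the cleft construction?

at dawn

In an it-cleft "It was X that/who ...", the clefted constituent X is the focus; the that/who-clause expresses the presupposed open proposition.
Here the focus is "at dawn". The backgrounded (presupposed) material includes "Amira", "a package", "at the quarry" and "in secret".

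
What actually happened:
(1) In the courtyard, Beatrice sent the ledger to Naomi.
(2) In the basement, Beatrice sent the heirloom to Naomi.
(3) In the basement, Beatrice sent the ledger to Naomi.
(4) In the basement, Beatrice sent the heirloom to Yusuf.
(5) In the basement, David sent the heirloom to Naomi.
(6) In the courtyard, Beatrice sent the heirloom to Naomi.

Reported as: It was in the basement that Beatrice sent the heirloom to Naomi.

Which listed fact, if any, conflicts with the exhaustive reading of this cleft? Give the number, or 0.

The cleft puts "in the basement" in focus and presupposes the open proposition with same agent, thing, recipient (Beatrice / the heirloom / Naomi).
The exhaustive reading says no other setting fits that background.
But fact (6) also has same agent, thing, recipient (Beatrice / the heirloom / Naomi), with setting = in the courtyard — so the exhaustive reading fails.

6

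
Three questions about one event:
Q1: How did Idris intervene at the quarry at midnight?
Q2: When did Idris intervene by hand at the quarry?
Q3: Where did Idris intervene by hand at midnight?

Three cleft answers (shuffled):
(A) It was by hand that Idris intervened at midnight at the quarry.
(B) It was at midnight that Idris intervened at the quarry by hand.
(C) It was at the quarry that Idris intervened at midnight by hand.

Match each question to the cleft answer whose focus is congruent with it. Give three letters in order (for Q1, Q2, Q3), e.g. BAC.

ABC

Q1 asks about the manner; cleft (A) focuses "by hand", which is the manner — so Q1 → A.
Q2 asks about the time; cleft (B) focuses "at midnight", which is the time — so Q2 → B.
Q3 asks about the location; cleft (C) focuses "at the quarry", which is the location — so Q3 → C.
Mapping: Q1→A, Q2→B, Q3→C.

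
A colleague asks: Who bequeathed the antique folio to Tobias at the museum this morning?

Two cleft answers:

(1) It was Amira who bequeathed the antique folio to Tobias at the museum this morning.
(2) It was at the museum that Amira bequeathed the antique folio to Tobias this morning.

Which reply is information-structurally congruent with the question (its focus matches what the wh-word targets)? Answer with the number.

The question word "who" targets the subject (agent).
Option (1) clefts "Amira" — that matches what the question asks about.
Option (2) clefts "at the museum" — the location, not what was asked.
So the congruent reply is (1).

1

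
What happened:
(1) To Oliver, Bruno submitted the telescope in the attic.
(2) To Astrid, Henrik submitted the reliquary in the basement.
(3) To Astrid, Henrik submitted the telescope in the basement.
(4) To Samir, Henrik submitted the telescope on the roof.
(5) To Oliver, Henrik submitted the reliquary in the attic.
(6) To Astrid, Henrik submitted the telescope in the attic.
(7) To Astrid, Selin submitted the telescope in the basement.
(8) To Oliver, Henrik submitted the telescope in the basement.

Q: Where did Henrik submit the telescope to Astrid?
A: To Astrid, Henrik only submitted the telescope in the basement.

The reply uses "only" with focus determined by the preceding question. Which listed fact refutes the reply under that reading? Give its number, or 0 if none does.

Answering "Where did ...?" puts focus on the setting — here, "in the basement".
"Only" then excludes alternative settings while the background — Henrik as agent and the telescope as thing and Astrid as recipient — is held fixed.
Fact (6) shares the background with a different setting (in the attic) — counterexample.
(Fact (8) would refute a reading with focus on the recipient — but that is not what the question asks.)

6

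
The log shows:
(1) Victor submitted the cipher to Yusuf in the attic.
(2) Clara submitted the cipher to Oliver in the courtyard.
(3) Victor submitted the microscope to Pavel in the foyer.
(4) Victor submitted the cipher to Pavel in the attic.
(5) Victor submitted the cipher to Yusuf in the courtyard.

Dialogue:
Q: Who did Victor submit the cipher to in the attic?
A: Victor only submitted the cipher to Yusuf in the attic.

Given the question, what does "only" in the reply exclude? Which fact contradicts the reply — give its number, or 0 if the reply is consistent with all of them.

4

The question "Who did ... to ...?" targets the recipient, so in the reply the focus falls on "Yusuf".
"Only" then excludes alternative recipients while the background — agent = Victor, thing = the cipher, setting = in the attic — is held fixed.
Fact (4) shares the background with a different recipient (Pavel) — counterexample.
(Fact (5) would refute a reading with focus on the setting — but that is not what the question asks.)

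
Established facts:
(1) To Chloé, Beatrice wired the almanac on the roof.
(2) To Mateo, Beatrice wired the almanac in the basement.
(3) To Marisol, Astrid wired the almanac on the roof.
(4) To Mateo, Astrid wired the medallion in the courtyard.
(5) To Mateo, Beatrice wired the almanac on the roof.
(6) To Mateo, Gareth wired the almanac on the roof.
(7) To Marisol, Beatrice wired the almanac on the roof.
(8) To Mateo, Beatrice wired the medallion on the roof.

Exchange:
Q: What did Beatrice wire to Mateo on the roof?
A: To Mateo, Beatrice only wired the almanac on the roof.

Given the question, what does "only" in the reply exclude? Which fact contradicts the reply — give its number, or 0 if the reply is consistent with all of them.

8

The question "What did ...?" targets the thing, so in the reply the focus falls on "the almanac".
"Only" then excludes alternative things while the background — agent = Beatrice, recipient = Mateo, setting = on the roof — is held fixed.
Fact (8) keeps agent = Beatrice, recipient = Mateo, setting = on the roof but has thing = the medallion; that refutes the reply.
(Fact (1) would refute a reading with focus on the recipient — but that is not what the question asks.)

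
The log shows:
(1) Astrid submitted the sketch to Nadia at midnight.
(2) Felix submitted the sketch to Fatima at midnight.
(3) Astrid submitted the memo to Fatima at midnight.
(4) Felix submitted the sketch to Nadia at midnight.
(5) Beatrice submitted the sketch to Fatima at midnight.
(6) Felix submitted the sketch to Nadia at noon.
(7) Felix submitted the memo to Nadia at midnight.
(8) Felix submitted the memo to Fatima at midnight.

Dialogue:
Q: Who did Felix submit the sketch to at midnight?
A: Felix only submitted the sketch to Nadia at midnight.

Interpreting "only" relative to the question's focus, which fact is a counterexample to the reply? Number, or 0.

2

Answering "Who did ... to ...?" puts focus on the recipient — here, "Nadia".
"Only" then excludes alternative recipients while the background — same agent, thing, setting (Felix / the sketch / at midnight) — is held fixed.
Fact (2) keeps same agent, thing, setting (Felix / the sketch / at midnight) but has recipient = Fatima; that refutes the reply.
(Fact (6) would refute a reading with focus on the setting — but that is not what the question asks.)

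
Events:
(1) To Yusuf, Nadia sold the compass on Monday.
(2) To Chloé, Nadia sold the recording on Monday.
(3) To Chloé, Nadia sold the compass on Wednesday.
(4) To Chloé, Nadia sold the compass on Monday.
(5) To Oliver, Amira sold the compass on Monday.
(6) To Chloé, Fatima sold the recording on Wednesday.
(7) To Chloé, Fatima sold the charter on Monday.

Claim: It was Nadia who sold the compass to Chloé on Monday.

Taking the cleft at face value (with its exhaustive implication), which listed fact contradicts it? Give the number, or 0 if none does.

Focus of the cleft: "Nadia" (the agent). Presupposed background: thing = the compass, recipient = Chloé, setting = on Monday.
Exhaustivity: Nadia is the only agent satisfying that background.
Every other fact differs from the presupposition on some backgrounded slot, so none challenges the exhaustivity.

0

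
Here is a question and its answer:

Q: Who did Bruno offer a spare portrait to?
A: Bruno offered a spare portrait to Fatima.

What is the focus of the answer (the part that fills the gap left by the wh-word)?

The wh-word "who" asks about the recipient.
In the answer, "Bruno" and "a spare portrait" are given — repeated from the question.
The constituent filling the recipient gap is "to Fatima"; that is the focus and would carry nuclear stress.

to Fatima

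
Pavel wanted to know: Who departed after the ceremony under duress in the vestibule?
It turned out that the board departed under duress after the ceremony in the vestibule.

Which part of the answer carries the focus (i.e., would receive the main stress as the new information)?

the board

The wh-word "who" asks about the subject (agent).
In the answer, "after the ceremony", "in the vestibule" and "under duress" are given — repeated from the question.
The constituent filling the subject (agent) gap is "the board"; that is the focus and would carry nuclear stress.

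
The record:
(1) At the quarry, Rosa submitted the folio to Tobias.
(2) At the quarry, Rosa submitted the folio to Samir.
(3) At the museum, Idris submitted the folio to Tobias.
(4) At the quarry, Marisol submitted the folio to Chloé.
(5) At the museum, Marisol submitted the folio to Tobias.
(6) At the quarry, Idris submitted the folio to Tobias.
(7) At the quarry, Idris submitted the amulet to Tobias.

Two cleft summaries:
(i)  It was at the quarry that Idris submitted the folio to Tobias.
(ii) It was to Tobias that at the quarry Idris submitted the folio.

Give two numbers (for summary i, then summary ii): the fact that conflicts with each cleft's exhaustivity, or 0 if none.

3, 0

(i): focus "at the quarry". Looking for same agent, thing, recipient (Idris / the folio / Tobias) with some other setting — fact (3) has at the museum there. Refuted.
(ii): focus "Tobias". No fact shares same agent, thing, setting (Idris / the folio / at the quarry) with a different recipient. 0.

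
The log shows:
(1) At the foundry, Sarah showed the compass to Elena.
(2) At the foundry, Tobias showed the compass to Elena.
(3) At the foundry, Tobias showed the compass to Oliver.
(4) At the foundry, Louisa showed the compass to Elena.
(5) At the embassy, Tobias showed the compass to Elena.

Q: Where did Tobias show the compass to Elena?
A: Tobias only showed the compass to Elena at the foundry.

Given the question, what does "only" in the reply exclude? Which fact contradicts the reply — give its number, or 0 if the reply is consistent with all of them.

5

The question "Where did ...?" targets the setting, so in the reply the focus falls on "at the foundry".
So "only" ranges over settings; the rest (agent = Tobias, thing = the compass, recipient = Elena) is presupposed.
Fact (5) keeps agent = Tobias, thing = the compass, recipient = Elena but has setting = at the embassy; that refutes the reply.
(Fact (3) would refute a reading with focus on the recipient — but that is not what the question asks.)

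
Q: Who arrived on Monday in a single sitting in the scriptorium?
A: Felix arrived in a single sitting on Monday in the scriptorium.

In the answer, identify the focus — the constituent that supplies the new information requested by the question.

The wh-word "who" asks about the subject (agent).
In the answer, "in the scriptorium", "on Monday" and "in a single sitting" are given — repeated from the question.
The constituent filling the subject (agent) gap is "Felix"; that is the focus and would carry nuclear stress.

Felix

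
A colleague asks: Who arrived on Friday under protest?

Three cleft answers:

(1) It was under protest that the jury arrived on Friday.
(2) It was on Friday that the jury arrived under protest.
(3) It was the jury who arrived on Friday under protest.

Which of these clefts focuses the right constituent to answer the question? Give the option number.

3

The question word "who" targets the subject (agent).
Option (1) clefts "under protest" — the manner, not what was asked.
Option (2) clefts "on Friday" — the time, not what was asked.
Option (3) clefts "the jury" — that matches what the question asks about.
So the congruent reply is (3).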